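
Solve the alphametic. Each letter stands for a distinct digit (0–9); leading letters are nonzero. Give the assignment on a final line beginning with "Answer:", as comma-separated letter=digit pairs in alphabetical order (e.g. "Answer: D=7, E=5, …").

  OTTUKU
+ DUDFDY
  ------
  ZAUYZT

Step 1. [col 1: U + Y ≡ T (mod 10)] T=1 is one option consistent with column 1 (U + Y ≡ T (mod 10), carry-in 0) — take it, so T=1.
Step 2. [col 1: U + Y ≡ T (mod 10)] several values work for U in column 1 (U + Y ≡ T (mod 10), carry-in 0); try U=3. So U=3.
Step 3. [col 1: U + Y ≡ T (mod 10)] in column 1 we have U+Y≡T with carry-in 0; given U=3, T=1 and digits 1,3 already taken and all letters distinct, that pins Y to 8, so Y=8.
Step 4. [col 2: K + D ≡ Z (mod 10)] several values work for K in column 2 (K + D ≡ Z (mod 10), carry-in 1); try K=6, so K=6.
Step 5. [col 2: K + D ≡ Z (mod 10)] no forcing yet in column 2 (carry-in 1); Z=9 is free and consistent — try it, so Z=9.
Step 6. [col 2: K + D ≡ Z (mod 10)] column 2: given K=6, Z=9, carry-in 1, and digits 1,3,6,8,9 already taken and all letters distinct, K+D≡Z (mod 10) forces D=2, so D=2.
Step 7. [col 3: U + F ≡ Y (mod 10)] from column 3 (U=3, Y=8, carry-in 0, digits 1,2,3,6,8,9 already taken and all letters distinct): F must equal 5. So F=5.
Step 8. [col 5: T + U ≡ A (mod 10)] in column 5 we have T+U≡A with carry-in 0; given T=1, U=3 and digits 1,2,3,5,6,8,9 already taken and all letters distinct, that pins A to 4. So A=4.
Step 9. [col 6: O + D ≡ Z (mod 10)] column 6 reads O+D+carry(0)=Z with D=2, Z=9; with digits 1,2,3,4,5,6,8,9 already taken and all letters distinct, the only value for O is 7. So O=7.

Answer: A=4, D=2, F=5, K=6, O=7, T=1, U=3, Y=8, Z=9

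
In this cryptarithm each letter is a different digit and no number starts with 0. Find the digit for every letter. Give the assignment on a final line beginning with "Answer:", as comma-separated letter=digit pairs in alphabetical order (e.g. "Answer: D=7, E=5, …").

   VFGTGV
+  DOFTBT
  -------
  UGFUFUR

Step 1. [col 1: V + T ≡ R (mod 10)] several values work for T in column 1 (V + T ≡ R (mod 10), carry-in 0); try T=2 ⇒ T=2.
Step 2. [col 1: V + T ≡ R (mod 10)] column 1 (V + T ≡ R (mod 10), carry-in 0) doesn't pin R yet; pick R=0 and continue. So R=0.
Step 3. [U] U is the leading digit of a 7-digit sum of two 6-digit numbers; the final carry is exactly 1, so U=1.
Step 4. [col 1: V + T ≡ R (mod 10)] column 1 reads V+T+carry(0)=R with T=2, R=0; with digits 0,1,2 already taken and all letters distinct, the only value for V is 8, so V=8.
Step 5. [col 2: G + B ≡ U (mod 10)] column 2 (G + B ≡ U (mod 10), carry-in 1) doesn't pin G yet; pick G=6 and continue, so G=6.
Step 6. [col 2: G + B ≡ U (mod 10)] from column 2 (G=6, U=1, carry-in 1, digits 0,1,2,6,8 already taken and all letters distinct): B must equal 4 ⇒ B=4.
Step 7. [col 3: T + T ≡ F (mod 10)] from column 3 (T=2, carry-in 1, digits 0,1,2,4,6,8 already taken and all letters distinct): F must equal 5. So F=5.
Step 8. [col 5: F + O ≡ F (mod 10)] column 5: given F=5, carry-in 1, and digits 0,1,2,4,5,6,8 already taken and all letters distinct, F+O≡F (mod 10) forces O=9 ⇒ O=9.
Step 9. [col 6: V + D ≡ G (mod 10)] column 6 reads V+D+carry(1)=G with V=8, G=6; with digits 0,1,2,4,5,6,8,9 already taken and all letters distinct, the only value for D is 7 ⇒ D=7.

Answer: B=4, D=7, F=5, G=6, O=9, R=0, T=2, U=1, V=8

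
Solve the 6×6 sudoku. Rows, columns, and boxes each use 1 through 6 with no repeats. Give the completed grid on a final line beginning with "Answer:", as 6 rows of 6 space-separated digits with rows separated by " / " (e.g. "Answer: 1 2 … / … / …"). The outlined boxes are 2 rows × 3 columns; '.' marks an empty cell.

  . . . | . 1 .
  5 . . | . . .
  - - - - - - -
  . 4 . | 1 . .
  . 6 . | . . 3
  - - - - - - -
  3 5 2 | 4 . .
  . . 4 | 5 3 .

Step 1. [r4c4∈{2}] nothing but 2 survives at r4c4. So r4c4=2.
Step 2. [r2c5∈{2,4,6}] in col 5, 2 fits only at r2c5, so r2c5=2.
Step 3. [r3c3∈{3,5}] row 3 places 3 nowhere but r3c3. So r3c3=3.
Step 4. [r1c3∈{6}] r1c3 is down to just 6. So r1c3=6.
Step 5. [r5c5∈{6}] only 6 remains possible at r5c5, so r5c5=6.
Step 6. [r6c2∈{1}] r6c2 is down to just 1. So r6c2=1.
Step 7. [r4c3∈{1,5}] r4c3 is the only open cell in col 3 admitting 5. So r4c3=5.
Step 8. [r3c6∈{5,6}] in row 3, 6 fits only at r3c6. So r3c6=6.
Step 9. [r2c2∈{3}] r2c2's peers cover all but 3. So r2c2=3.
Step 10. [r1c1∈{2,4}] r1c1 is the only open cell in col 1 admitting 4, so r1c1=4.
Step 11. [r4c5∈{4}] only 4 remains possible at r4c5 ⇒ r4c5=4.
Step 12. [r1c2∈{2}] r1c2's peers cover all but 2. So r1c2=2.
Step 13. [r5c6∈{1}] r5c6 is down to just 1 ⇒ r5c6=1.
Step 14. [r1c4∈{3}] r1c4 has the single candidate 3. So r1c4=3.
Step 15. [r2c4∈{6}] r2c4's peers cover all but 6. So r2c4=6.
Step 16. [r1c6∈{5}] r1c6 is down to just 5. So r1c6=5.
Step 17. [r2c6∈{4}] r2c6's peers cover all but 4, so r2c6=4.
Step 18. [r6c6∈{2}] r6c6's peers cover all but 2. So r6c6=2.
Step 19. [r3c1∈{2}] r3c1's peers cover all but 2. So r3c1=2.
Step 20. [r3c5∈{5}] nothing but 5 survives at r3c5 ⇒ r3c5=5.
Step 21. [r6c1∈{6}] nothing but 6 survives at r6c1, so r6c1=6.
Step 22. [r2c3∈{1}] only 1 remains possible at r2c3 ⇒ r2c3=1.
Step 23. [r4c1∈{1}] r4c1's peers cover all but 1 ⇒ r4c1=1.

Answer: 4 2 6 3 1 5 / 5 3 1 6 2 4 / 2 4 3 1 5 6 / 1 6 5 2 4 3 / 3 5 2 4 6 1 / 6 1 4 5 3 2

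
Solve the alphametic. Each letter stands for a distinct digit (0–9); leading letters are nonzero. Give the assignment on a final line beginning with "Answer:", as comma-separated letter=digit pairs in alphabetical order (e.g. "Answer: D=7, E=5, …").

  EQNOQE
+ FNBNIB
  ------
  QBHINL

Step 1. [col 1: E + B ≡ L (mod 10)] several values work for L in column 1 (E + B ≡ L (mod 10), carry-in 0); try L=9. So L=9.
Step 2. [col 1: E + B ≡ L (mod 10)] several values work for B in column 1 (E + B ≡ L (mod 10), carry-in 0); try B=7 ⇒ B=7.
Step 3. [col 1: E + B ≡ L (mod 10)] in column 1 we have E+B≡L with carry-in 0; given B=7, L=9 and digits 7,9 already taken and all letters distinct, that pins E to 2, so E=2.
Step 4. [col 2: Q + I ≡ N (mod 10)] Q=6 is one option consistent with column 2 (Q + I ≡ N (mod 10), carry-in 0) — take it. So Q=6.
Step 5. [col 2: Q + I ≡ N (mod 10)] column 2 (Q + I ≡ N (mod 10), carry-in 0) doesn't pin I yet; pick I=5 and continue ⇒ I=5.
Step 6. [col 2: Q + I ≡ N (mod 10)] in column 2 we have Q+I≡N with carry-in 0; given Q=6, I=5 and digits 2,5,6,7,9 already taken and all letters distinct, that pins N to 1. So N=1.
Step 7. [col 3: O + N ≡ I (mod 10)] column 3 reads O+N+carry(1)=I with N=1, I=5; with digits 1,2,5,6,7,9 already taken and all letters distinct, the only value for O is 3, so O=3.
Step 8. [col 4: N + B ≡ H (mod 10)] from column 4 (N=1, B=7, carry-in 0, digits 1,2,3,5,6,7,9 already taken and all letters distinct): H must equal 8 ⇒ H=8.
Step 9. [col 6: E + F ≡ Q (mod 10)] column 6 reads E+F+carry(0)=Q with E=2, Q=6; with digits 1,2,3,5,6,7,8,9 already taken and all letters distinct, the only value for F is 4, so F=4.

Answer: B=7, E=2, F=4, H=8, I=5, L=9, N=1, O=3, Q=6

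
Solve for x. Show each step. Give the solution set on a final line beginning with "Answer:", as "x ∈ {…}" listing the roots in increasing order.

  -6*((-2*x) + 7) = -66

Step 1. [-6*((-2*x) + 7) = -66] -6 out front; divide by -6 ⇒ div: (-2*x) + 7 = 11.
Step 2. [(-2*x) + 7 = 11] +7 is outermost — subtract 7 both sides, so sub: -2*x = 4.
Step 3. [-2*x = 4] -2·(inner) — divide through by -2. So div: x = -2.

Answer: x ∈ {-2}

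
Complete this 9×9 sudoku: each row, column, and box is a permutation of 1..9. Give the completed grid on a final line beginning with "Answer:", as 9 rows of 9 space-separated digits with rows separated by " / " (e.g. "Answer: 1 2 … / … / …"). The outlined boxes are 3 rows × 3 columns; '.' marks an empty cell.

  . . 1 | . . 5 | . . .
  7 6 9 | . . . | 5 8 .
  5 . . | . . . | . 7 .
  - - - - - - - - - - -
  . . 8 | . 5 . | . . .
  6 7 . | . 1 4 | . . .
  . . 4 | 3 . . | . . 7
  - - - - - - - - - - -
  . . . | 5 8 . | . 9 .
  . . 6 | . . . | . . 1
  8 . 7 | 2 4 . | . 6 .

Step 1. [r9c7∈{3}] r9c7's peers cover all but 3 ⇒ r9c7=3.
Step 2. [r3c7∈{1,2,4,6,9}] 1 has one home in box 3: r3c7, so r3c7=1.
Step 3. [r5c9∈{2,3,5,8,9}] r5c9 is the only open cell in col 9 admitting 8, so r5c9=8.
Step 4. [r5c4∈{9}] r5c4 has the single candidate 9, so r5c4=9.
Step 5. [r5c7∈{2}] r5c7 has the single candidate 2, so r5c7=2.
Step 6. [r8c4∈{7}] r8c4's peers cover all but 7. So r8c4=7.
Step 7. [r4c4∈{6}] nothing but 6 survives at r4c4, so r4c4=6.
Step 8. [r6c5∈{2}] r6c5's peers cover all but 2. So r6c5=2.
Step 9. [r2c5∈{3}] only 3 remains possible at r2c5, so r2c5=3.
Step 10. [r8c5∈{9}] r8c5's peers cover all but 9 ⇒ r8c5=9.
Step 11. [r9c2∈{1,5,9}] in row 9, 9 fits only at r9c2. So r9c2=9.
Step 12. [r8c2∈{2,3,4,5}] box 7 places 5 nowhere but r8c2. So r8c2=5.
Step 13. [r6c2∈{1}] nothing but 1 survives at r6c2. So r6c2=1.
Step 14. [r3c6∈{2,6,8,9}] r3c6 is the only open cell in col 6 admitting 9, so r3c6=9.
Step 15. [r7c1∈{1,2,3,4}] 1 has one home in col 1: r7c1 ⇒ r7c1=1.
Step 16. [r2c6∈{1,2}] in col 6, 2 fits only at r2c6, so r2c6=2.
Step 17. [r2c9∈{4}] r2c9 is down to just 4. So r2c9=4.
Step 18. [r7c9∈{2}] only 2 remains possible at r7c9. So r7c9=2.
Step 19. [r7c3∈{3}] r7c3's peers cover all but 3. So r7c3=3.
Step 20. [r8c8∈{4}] r8c8's peers cover all but 4 ⇒ r8c8=4.
Step 21. [r1c1∈{2,3,4}] across col 1, 4 lands solely at r1c1, so r1c1=4.
Step 22. [r4c1∈{2,3,9}] col 1 places 3 nowhere but r4c1, so r4c1=3.
Step 23. [r4c9∈{9}] r4c9 has the single candidate 9, so r4c9=9.
Step 24. [r5c8∈{3,5}] r5c8 is the only open cell in row 5 admitting 3, so r5c8=3.
Step 25. [r4c2∈{2}] r4c2 is down to just 2 ⇒ r4c2=2.
Step 26. [r3c5∈{6}] nothing but 6 survives at r3c5 ⇒ r3c5=6.
Step 27. [r1c4∈{8}] nothing but 8 survives at r1c4. So r1c4=8.
Step 28. [r1c9∈{3,6}] across col 9, 6 lands solely at r1c9, so r1c9=6.
Step 29. [r3c9∈{3}] r3c9 has the single candidate 3. So r3c9=3.
Step 30. [r7c6∈{6}] only 6 remains possible at r7c6 ⇒ r7c6=6.
Step 31. [r1c5∈{7}] r1c5 has the single candidate 7, so r1c5=7.
Step 32. [r7c7∈{7}] nothing but 7 survives at r7c7, so r7c7=7.
Step 33. [r3c2∈{8}] r3c2's peers cover all but 8, so r3c2=8.
Step 34. [r4c7∈{4}] r4c7 is down to just 4 ⇒ r4c7=4.
Step 35. [r1c2∈{3}] r1c2 has the single candidate 3. So r1c2=3.
Step 36. [r7c2∈{4}] r7c2's peers cover all but 4, so r7c2=4.
Step 37. [r1c8∈{2}] r1c8 has the single candidate 2, so r1c8=2.
Step 38. [r6c8∈{5}] r6c8 is down to just 5, so r6c8=5.
Step 39. [r5c3∈{5}] only 5 remains possible at r5c3, so r5c3=5.
Step 40. [r3c3∈{2}] nothing but 2 survives at r3c3. So r3c3=2.
Step 41. [r2c4∈{1}] r2c4 has the single candidate 1. So r2c4=1.
Step 42. [r4c6∈{7}] r4c6 has the single candidate 7 ⇒ r4c6=7.
Step 43. [r4c8∈{1}] r4c8 is down to just 1 ⇒ r4c8=1.
Step 44. [r8c7∈{8}] r8c7's peers cover all but 8. So r8c7=8.
Step 45. [r1c7∈{9}] r1c7's peers cover all but 9. So r1c7=9.
Step 46. [r6c1∈{9}] r6c1 is down to just 9, so r6c1=9.
Step 47. [r9c6∈{1}] only 1 remains possible at r9c6 ⇒ r9c6=1.
Step 48. [r8c1∈{2}] only 2 remains possible at r8c1 ⇒ r8c1=2.
Step 49. [r8c6∈{3}] r8c6 is down to just 3. So r8c6=3.
Step 50. [r6c7∈{6}] r6c7 is down to just 6. So r6c7=6.
Step 51. [r6c6∈{8}] r6c6 is down to just 8. So r6c6=8.
Step 52. [r3c4∈{4}] nothing but 4 survives at r3c4, so r3c4=4.
Step 53. [r9c9∈{5}] r9c9's peers cover all but 5, so r9c9=5.

Answer: 4 3 1 8 7 5 9 2 6 / 7 6 9 1 3 2 5 8 4 / 5 8 2 4 6 9 1 7 3 / 3 2 8 6 5 7 4 1 9 / 6 7 5 9 1 4 2 3 8 / 9 1 4 3 2 8 6 5 7 / 1 4 3 5 8 6 7 9 2 / 2 5 6 7 9 3 8 4 1 / 8 9 7 2 4 1 3 6 5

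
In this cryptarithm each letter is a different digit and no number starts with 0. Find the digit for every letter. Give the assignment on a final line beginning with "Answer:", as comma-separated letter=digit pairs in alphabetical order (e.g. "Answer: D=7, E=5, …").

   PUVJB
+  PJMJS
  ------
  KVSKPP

Step 1. [col 1: B + S ≡ P (mod 10)] several values work for S in column 1 (B + S ≡ P (mod 10), carry-in 0); try S=4 ⇒ S=4.
Step 2. [K] the sum has 6 digits but both addends have 5; that extra leading digit K is the final carry, namely 1, so K=1.
Step 3. [col 1: B + S ≡ P (mod 10)] column 1 (B + S ≡ P (mod 10), carry-in 0) doesn't pin P yet; pick P=6 and continue. So P=6.
Step 4. [col 1: B + S ≡ P (mod 10)] from column 1 (S=4, P=6, carry-in 0, digits 1,4,6 already taken and all letters distinct): B must equal 2 ⇒ B=2.
Step 5. [col 2: J + J ≡ P (mod 10)] no forcing yet in column 2 (carry-in 0); J=8 is free and consistent — try it. So J=8.
Step 6. [col 3: V + M ≡ K (mod 10)] column 3 (V + M ≡ K (mod 10), carry-in 1) doesn't pin V yet; pick V=3 and continue ⇒ V=3.
Step 7. [col 3: V + M ≡ K (mod 10)] from column 3 (V=3, K=1, carry-in 1, digits 1,2,3,4,6,8 already taken and all letters distinct): M must equal 7, so M=7.
Step 8. [col 4: U + J ≡ S (mod 10)] in column 4 we have U+J≡S with carry-in 1; given J=8, S=4 and digits 1,2,3,4,6,7,8 already taken and all letters distinct, that pins U to 5 ⇒ U=5.

Answer: B=2, J=8, K=1, M=7, P=6, S=4, U=5, V=3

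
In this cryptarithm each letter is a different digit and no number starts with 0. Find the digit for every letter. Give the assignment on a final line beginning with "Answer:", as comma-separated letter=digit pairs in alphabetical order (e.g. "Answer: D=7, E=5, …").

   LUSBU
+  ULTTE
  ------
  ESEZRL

Step 1. [col 1: U + E ≡ L (mod 10)] no forcing yet in column 1 (carry-in 0); E=1 is free and consistent — try it. So E=1.
Step 2. [col 1: U + E ≡ L (mod 10)] several values work for L in column 1 (U + E ≡ L (mod 10), carry-in 0); try L=6. So L=6.
Step 3. [col 1: U + E ≡ L (mod 10)] from column 1 (E=1, L=6, carry-in 0, digits 1,6 already taken and all letters distinct): U must equal 5. So U=5.
Step 4. [col 2: B + T ≡ R (mod 10)] column 2 (B + T ≡ R (mod 10), carry-in 0) doesn't pin T yet; pick T=4 and continue. So T=4.
Step 5. [col 2: B + T ≡ R (mod 10)] no forcing yet in column 2 (carry-in 0); R=3 is free and consistent — try it ⇒ R=3.
Step 6. [col 2: B + T ≡ R (mod 10)] from column 2 (T=4, R=3, carry-in 0, digits 1,3,4,5,6 already taken and all letters distinct): B must equal 9, so B=9.
Step 7. [col 3: S + T ≡ Z (mod 10)] several values work for Z in column 3 (S + T ≡ Z (mod 10), carry-in 1); try Z=7, so Z=7.
Step 8. [col 3: S + T ≡ Z (mod 10)] column 3: given T=4, Z=7, carry-in 1, and digits 1,3,4,5,6,7,9 already taken and all letters distinct, S+T≡Z (mod 10) forces S=2, so S=2.

Answer: B=9, E=1, L=6, R=3, S=2, T=4, U=5, Z=7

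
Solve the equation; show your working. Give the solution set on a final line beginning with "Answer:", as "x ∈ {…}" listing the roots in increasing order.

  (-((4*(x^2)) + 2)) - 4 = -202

Step 1. [(-((4*(x^2)) + 2)) - 4 = -202] -4 is outermost — add 4 both sides, so sub: -((4*(x^2)) + 2) = -198.
Step 2. [-((4*(x^2)) + 2) = -198] LHS negated; negate both sides, so neg: (4*(x^2)) + 2 = 198.
Step 3. [(4*(x^2)) + 2 = 198] +2 is outermost — subtract 2 both sides ⇒ sub: 4*(x^2) = 196.
Step 4. [4*(x^2) = 196] 4 out front; divide by 4. So div: x^2 = 49.
Step 5. [x^2 = 49] LHS squared, RHS 49 ≥ 0: apply √ (±). So sqrt: x = 7 or -7.

Answer: x ∈ {-7, 7}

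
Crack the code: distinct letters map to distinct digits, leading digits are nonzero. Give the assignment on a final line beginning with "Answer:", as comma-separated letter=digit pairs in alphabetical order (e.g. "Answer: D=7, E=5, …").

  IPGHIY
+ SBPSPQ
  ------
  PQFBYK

Step 1. [col 1: Y + Q ≡ K (mod 10)] several values work for Y in column 1 (Y + Q ≡ K (mod 10), carry-in 0); try Y=2 ⇒ Y=2.
Step 2. [col 1: Y + Q ≡ K (mod 10)] no forcing yet in column 1 (carry-in 0); Q=9 is free and consistent — try it ⇒ Q=9.
Step 3. [col 1: Y + Q ≡ K (mod 10)] column 1: given Y=2, Q=9, carry-in 0, and digits 2,9 already taken and all letters distinct, Y+Q≡K (mod 10) forces K=1, so K=1.
Step 4. [col 2: I + P ≡ Y (mod 10)] no forcing yet in column 2 (carry-in 1); P=8 is free and consistent — try it ⇒ P=8.
Step 5. [col 2: I + P ≡ Y (mod 10)] column 2: given P=8, Y=2, carry-in 1, and digits 1,2,8,9 already taken and all letters distinct, I+P≡Y (mod 10) forces I=3. So I=3.
Step 6. [col 3: H + S ≡ B (mod 10)] no forcing yet in column 3 (carry-in 1); B=0 is free and consistent — try it, so B=0.
Step 7. [col 3: H + S ≡ B (mod 10)] column 3 (H + S ≡ B (mod 10), carry-in 1) doesn't pin H yet; pick H=4 and continue ⇒ H=4.
Step 8. [col 3: H + S ≡ B (mod 10)] column 3 reads H+S+carry(1)=B with H=4, B=0; with digits 0,1,2,3,4,8,9 already taken and all letters distinct, the only value for S is 5 ⇒ S=5.
Step 9. [col 4: G + P ≡ F (mod 10)] column 4 reads G+P+carry(1)=F with P=8; with digits 0,1,2,3,4,5,8,9 already taken and all letters distinct, the only value for F is 6, so F=6.
Step 10. [col 4: G + P ≡ F (mod 10)] column 4: given P=8, F=6, carry-in 1, and digits 0,1,2,3,4,5,6,8,9 already taken and all letters distinct, G+P≡F (mod 10) forces G=7, so G=7.

Answer: B=0, F=6, G=7, H=4, I=3, K=1, P=8, Q=9, S=5, Y=2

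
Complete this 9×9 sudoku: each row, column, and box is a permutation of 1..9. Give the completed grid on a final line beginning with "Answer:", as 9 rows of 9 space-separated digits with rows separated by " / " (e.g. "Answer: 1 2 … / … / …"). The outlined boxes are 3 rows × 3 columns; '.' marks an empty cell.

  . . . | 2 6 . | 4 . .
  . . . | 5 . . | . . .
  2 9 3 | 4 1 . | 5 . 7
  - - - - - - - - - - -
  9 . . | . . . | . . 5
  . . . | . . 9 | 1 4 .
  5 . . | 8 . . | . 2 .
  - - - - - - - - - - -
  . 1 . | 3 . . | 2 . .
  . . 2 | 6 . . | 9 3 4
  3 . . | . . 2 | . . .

Step 1. [r5c4∈{7}] nothing but 7 survives at r5c4 ⇒ r5c4=7.
Step 2. [r2c5∈{3,7,8,9}] in box 2, 9 fits only at r2c5. So r2c5=9.
Step 3. [r3c8∈{6,8}] row 3 places 6 nowhere but r3c8, so r3c8=6.
Step 4. [r8c6∈{1,5,7,8}] row 8 places 1 nowhere but r8c6. So r8c6=1.
Step 5. [r7c6∈{4,5,7,8}] 5 has one home in col 6: r7c6. So r7c6=5.
Step 6. [r6c3∈{1,4,6,7}] row 6 places 1 nowhere but r6c3. So r6c3=1.
Step 7. [r8c2∈{5,7,8}] row 8 places 5 nowhere but r8c2 ⇒ r8c2=5.
Step 8. [r7c3∈{4,6,7,8,9}] row 7 places 9 nowhere but r7c3 ⇒ r7c3=9.
Step 9. [r2c9∈{1,2,3,8}] r2c9 is the only open cell in row 2 admitting 2 ⇒ r2c9=2.
Step 10. [r9c8∈{1,5,7,8}] in row 9, 5 fits only at r9c8, so r9c8=5.
Step 11. [r6c9∈{3,6,9}] row 6 places 9 nowhere but r6c9, so r6c9=9.
Step 12. [r9c9∈{1,6,8}] across row 9, 1 lands solely at r9c9. So r9c9=1.
Step 13. [r5c5∈{2,3,5}] 5 has one home in row 5: r5c5 ⇒ r5c5=5.
Step 14. [r5c2∈{2,3,6,8}] row 5 places 2 nowhere but r5c2 ⇒ r5c2=2.
Step 15. [r5c9∈{3,6,8}] row 5 places 3 nowhere but r5c9, so r5c9=3.
Step 16. [r1c9∈{8}] r1c9 has the single candidate 8, so r1c9=8.
Step 17. [r1c2∈{7}] nothing but 7 survives at r1c2, so r1c2=7.
Step 18. [r4c3∈{4,6,7,8}] box 4 places 7 nowhere but r4c3 ⇒ r4c3=7.
Step 19. [r7c8∈{7,8}] r7c8 is the only open cell in col 8 admitting 7, so r7c8=7.
Step 20. [r9c7∈{6,8}] r9c7 is the only open cell in box 9 admitting 8. So r9c7=8.
Step 21. [r4c7∈{6}] r4c7 has the single candidate 6. So r4c7=6.
Step 22. [r1c6∈{3}] r1c6 has the single candidate 3 ⇒ r1c6=3.
Step 23. [r4c6∈{4}] only 4 remains possible at r4c6, so r4c6=4.
Step 24. [r6c2∈{3,4,6}] r6c2 is the only open cell in row 6 admitting 4 ⇒ r6c2=4.
Step 25. [r9c2∈{6}] r9c2 is down to just 6. So r9c2=6.
Step 26. [r2c2∈{8}] r2c2 has the single candidate 8. So r2c2=8.
Step 27. [r9c3∈{4}] nothing but 4 survives at r9c3. So r9c3=4.
Step 28. [r7c1∈{8}] only 8 remains possible at r7c1, so r7c1=8.
Step 29. [r2c1∈{1,4,6}] in row 2, 4 fits only at r2c1, so r2c1=4.
Step 30. [r4c2∈{3}] nothing but 3 survives at r4c2. So r4c2=3.
Step 31. [r1c1∈{1}] r1c1 has the single candidate 1. So r1c1=1.
Step 32. [r5c1∈{6}] r5c1 has the single candidate 6, so r5c1=6.
Step 33. [r8c1∈{7}] nothing but 7 survives at r8c1, so r8c1=7.
Step 34. [r4c8∈{8}] only 8 remains possible at r4c8. So r4c8=8.
Step 35. [r6c6∈{6}] r6c6 has the single candidate 6, so r6c6=6.
Step 36. [r1c3∈{5}] nothing but 5 survives at r1c3, so r1c3=5.
Step 37. [r7c9∈{6}] only 6 remains possible at r7c9, so r7c9=6.
Step 38. [r4c4∈{1}] r4c4 is down to just 1. So r4c4=1.
Step 39. [r9c5∈{7}] r9c5's peers cover all but 7, so r9c5=7.
Step 40. [r3c6∈{8}] r3c6's peers cover all but 8. So r3c6=8.
Step 41. [r1c8∈{9}] only 9 remains possible at r1c8. So r1c8=9.
Step 42. [r6c5∈{3}] nothing but 3 survives at r6c5, so r6c5=3.
Step 43. [r2c7∈{3}] only 3 remains possible at r2c7. So r2c7=3.
Step 44. [r8c5∈{8}] nothing but 8 survives at r8c5, so r8c5=8.
Step 45. [r9c4∈{9}] nothing but 9 survives at r9c4, so r9c4=9.
Step 46. [r7c5∈{4}] r7c5 has the single candidate 4, so r7c5=4.
Step 47. [r2c8∈{1}] r2c8 is down to just 1, so r2c8=1.
Step 48. [r2c6∈{7}] r2c6 has the single candidate 7, so r2c6=7.
Step 49. [r2c3∈{6}] only 6 remains possible at r2c3. So r2c3=6.
Step 50. [r6c7∈{7}] r6c7 has the single candidate 7. So r6c7=7.
Step 51. [r4c5∈{2}] r4c5 is down to just 2 ⇒ r4c5=2.
Step 52. [r5c3∈{8}] r5c3's peers cover all but 8. So r5c3=8.

Answer: 1 7 5 2 6 3 4 9 8 / 4 8 6 5 9 7 3 1 2 / 2 9 3 4 1 8 5 6 7 / 9 3 7 1 2 4 6 8 5 / 6 2 8 7 5 9 1 4 3 / 5 4 1 8 3 6 7 2 9 / 8 1 9 3 4 5 2 7 6 / 7 5 2 6 8 1 9 3 4 / 3 6 4 9 7 2 8 5 1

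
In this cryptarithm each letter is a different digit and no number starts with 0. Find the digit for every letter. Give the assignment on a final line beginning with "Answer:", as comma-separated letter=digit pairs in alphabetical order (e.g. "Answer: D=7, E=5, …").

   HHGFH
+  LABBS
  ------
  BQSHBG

Step 1. [col 1: H + S ≡ G (mod 10)] several values work for S in column 1 (H + S ≡ G (mod 10), carry-in 0); try S=8 ⇒ S=8.
Step 2. [B] the sum has 6 digits but both addends have 5; that extra leading digit B is the final carry, namely 1, so B=1.
Step 3. [col 1: H + S ≡ G (mod 10)] no forcing yet in column 1 (carry-in 0); H=6 is free and consistent — try it, so H=6.
Step 4. [col 1: H + S ≡ G (mod 10)] from column 1 (H=6, S=8, carry-in 0, digits 1,6,8 already taken and all letters distinct): G must equal 4, so G=4.
Step 5. [col 2: F + B ≡ B (mod 10)] column 2 reads F+B+carry(1)=B with B=1; with digits 1,4,6,8 already taken and all letters distinct, the only value for F is 9 ⇒ F=9.
Step 6. [col 4: H + A ≡ S (mod 10)] column 4: given H=6, S=8, carry-in 0, and digits 1,4,6,8,9 already taken and all letters distinct, H+A≡S (mod 10) forces A=2, so A=2.
Step 7. [col 5: H + L ≡ Q (mod 10)] in column 5 we have H+L≡Q with carry-in 0; given H=6 and digits 1,2,4,6,8,9 already taken and all letters distinct, that pins Q to 3 ⇒ Q=3.
Step 8. [col 5: H + L ≡ Q (mod 10)] from column 5 (H=6, Q=3, carry-in 0, digits 1,2,3,4,6,8,9 already taken and all letters distinct): L must equal 7. So L=7.

Answer: A=2, B=1, F=9, G=4, H=6, L=7, Q=3, S=8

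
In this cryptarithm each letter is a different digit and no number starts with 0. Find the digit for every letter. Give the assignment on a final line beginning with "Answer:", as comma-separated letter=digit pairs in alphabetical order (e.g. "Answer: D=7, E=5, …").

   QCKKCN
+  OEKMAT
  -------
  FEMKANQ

Step 1. [col 1: N + T ≡ Q (mod 10)] no forcing yet in column 1 (carry-in 0); Q=6 is free and consistent — try it, so Q=6.
Step 2. [F] adding two 6-digit numbers gives at most 6+1 digits, and here it does — F is that final carry and must be 1. So F=1.
Step 3. [col 1: N + T ≡ Q (mod 10)] several values work for N in column 1 (N + T ≡ Q (mod 10), carry-in 0); try N=4. So N=4.
Step 4. [col 1: N + T ≡ Q (mod 10)] from column 1 (N=4, Q=6, carry-in 0, digits 1,4,6 already taken and all letters distinct): T must equal 2. So T=2.
Step 5. [col 2: C + A ≡ N (mod 10)] C=5 is one option consistent with column 2 (C + A ≡ N (mod 10), carry-in 0) — take it. So C=5.
Step 6. [col 2: C + A ≡ N (mod 10)] from column 2 (C=5, N=4, carry-in 0, digits 1,2,4,5,6 already taken and all letters distinct): A must equal 9 ⇒ A=9.
Step 7. [col 3: K + M ≡ A (mod 10)] column 3 (K + M ≡ A (mod 10), carry-in 1) doesn't pin M yet; pick M=8 and continue. So M=8.
Step 8. [col 3: K + M ≡ A (mod 10)] column 3 reads K+M+carry(1)=A with M=8, A=9; with digits 1,2,4,5,6,8,9 already taken and all letters distinct, the only value for K is 0. So K=0.
Step 9. [col 5: C + E ≡ M (mod 10)] column 5: given C=5, M=8, carry-in 0, and digits 0,1,2,4,5,6,8,9 already taken and all letters distinct, C+E≡M (mod 10) forces E=3 ⇒ E=3.
Step 10. [col 6: Q + O ≡ E (mod 10)] column 6: given Q=6, E=3, carry-in 0, and digits 0,1,2,3,4,5,6,8,9 already taken and all letters distinct, Q+O≡E (mod 10) forces O=7 ⇒ O=7.

Answer: A=9, C=5, E=3, F=1, K=0, M=8, N=4, O=7, Q=6, T=2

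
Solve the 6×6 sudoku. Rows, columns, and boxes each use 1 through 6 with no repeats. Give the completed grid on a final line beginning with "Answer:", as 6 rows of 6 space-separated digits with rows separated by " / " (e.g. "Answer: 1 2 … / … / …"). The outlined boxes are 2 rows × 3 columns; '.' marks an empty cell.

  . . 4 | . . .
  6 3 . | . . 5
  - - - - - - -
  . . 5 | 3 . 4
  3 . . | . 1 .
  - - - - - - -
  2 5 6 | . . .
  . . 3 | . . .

Step 1. [r4c3∈{2}] r4c3's peers cover all but 2, so r4c3=2.
Step 2. [r4c6∈{6}] r4c6 has the single candidate 6 ⇒ r4c6=6.
Step 3. [r6c1∈{1,4}] in col 1, 4 fits only at r6c1, so r6c1=4.
Step 4. [r1c2∈{1,2}] col 2 places 2 nowhere but r1c2, so r1c2=2.
Step 5. [r6c2∈{1}] only 1 remains possible at r6c2 ⇒ r6c2=1.
Step 6. [r6c5∈{2,5,6}] 5 has one home in col 5: r6c5 ⇒ r6c5=5.
Step 7. [r1c5∈{3,6}] 6 has one home in col 5: r1c5 ⇒ r1c5=6.
Step 8. [r1c4∈{1}] r1c4 has the single candidate 1 ⇒ r1c4=1.
Step 9. [r5c5∈{3,4}] 3 has one home in col 5: r5c5. So r5c5=3.
Step 10. [r2c5∈{2,4}] r2c5 is the only open cell in col 5 admitting 4. So r2c5=4.
Step 11. [r6c4∈{2,6}] 6 has one home in row 6: r6c4. So r6c4=6.
Step 12. [r3c1∈{1}] r3c1's peers cover all but 1, so r3c1=1.
Step 13. [r3c5∈{2}] r3c5's peers cover all but 2 ⇒ r3c5=2.
Step 14. [r2c4∈{2}] r2c4 is down to just 2 ⇒ r2c4=2.
Step 15. [r1c1∈{5}] nothing but 5 survives at r1c1 ⇒ r1c1=5.
Step 16. [r3c2∈{6}] only 6 remains possible at r3c2, so r3c2=6.
Step 17. [r4c2∈{4}] nothing but 4 survives at r4c2, so r4c2=4.
Step 18. [r1c6∈{3}] nothing but 3 survives at r1c6, so r1c6=3.
Step 19. [r2c3∈{1}] only 1 remains possible at r2c3. So r2c3=1.
Step 20. [r4c4∈{5}] r4c4's peers cover all but 5. So r4c4=5.
Step 21. [r5c6∈{1}] r5c6's peers cover all but 1 ⇒ r5c6=1.
Step 22. [r6c6∈{2}] r6c6's peers cover all but 2. So r6c6=2.
Step 23. [r5c4∈{4}] r5c4 is down to just 4 ⇒ r5c4=4.

Answer: 5 2 4 1 6 3 / 6 3 1 2 4 5 / 1 6 5 3 2 4 / 3 4 2 5 1 6 / 2 5 6 4 3 1 / 4 1 3 6 5 2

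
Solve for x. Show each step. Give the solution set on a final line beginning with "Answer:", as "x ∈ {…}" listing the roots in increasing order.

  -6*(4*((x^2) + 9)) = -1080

Step 1. [-6*(4*((x^2) + 9)) = -1080] -6 out front; divide by -6, so div: 4*((x^2) + 9) = 180.
Step 2. [4*((x^2) + 9) = 180] 4·(inner) — divide through by 4, so div: (x^2) + 9 = 45.
Step 3. [(x^2) + 9 = 45] the outer +9 inverts by subtracting 9, so sub: x^2 = 36.
Step 4. [x^2 = 36] 36 ≥ 0, LHS is (·)² — take ±√ ⇒ sqrt: x = 6 or -6.

Answer: x ∈ {-6, 6}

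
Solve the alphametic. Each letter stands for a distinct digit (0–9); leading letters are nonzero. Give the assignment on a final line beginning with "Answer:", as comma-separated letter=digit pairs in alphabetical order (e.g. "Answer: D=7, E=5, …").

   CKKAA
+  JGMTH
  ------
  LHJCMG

Step 1. [L] adding two 5-digit numbers gives at most 5+1 digits, and here it does — L is that final carry and must be 1, so L=1.
Step 2. [col 1: A + H ≡ G (mod 10)] column 1 (A + H ≡ G (mod 10), carry-in 0) doesn't pin H yet; pick H=2 and continue. So H=2.
Step 3. [col 1: A + H ≡ G (mod 10)] G=5 is one option consistent with column 1 (A + H ≡ G (mod 10), carry-in 0) — take it, so G=5.
Step 4. [col 1: A + H ≡ G (mod 10)] column 1: given H=2, G=5, carry-in 0, and digits 1,2,5 already taken and all letters distinct, A+H≡G (mod 10) forces A=3 ⇒ A=3.
Step 5. [col 2: A + T ≡ M (mod 10)] no forcing yet in column 2 (carry-in 0); M=9 is free and consistent — try it. So M=9.
Step 6. [col 2: A + T ≡ M (mod 10)] in column 2 we have A+T≡M with carry-in 0; given A=3, M=9 and digits 1,2,3,5,9 already taken and all letters distinct, that pins T to 6. So T=6.
Step 7. [col 3: K + M ≡ C (mod 10)] column 3: given M=9, carry-in 0, and digits 1,2,3,5,6,9 already taken and all letters distinct, K+M≡C (mod 10) forces K=8 ⇒ K=8.
Step 8. [col 3: K + M ≡ C (mod 10)] from column 3 (K=8, M=9, carry-in 0, digits 1,2,3,5,6,8,9 already taken and all letters distinct): C must equal 7 ⇒ C=7.
Step 9. [col 4: K + G ≡ J (mod 10)] in column 4 we have K+G≡J with carry-in 1; given K=8, G=5 and digits 1,2,3,5,6,7,8,9 already taken and all letters distinct, that pins J to 4 ⇒ J=4.

Answer: A=3, C=7, G=5, H=2, J=4, K=8, L=1, M=9, T=6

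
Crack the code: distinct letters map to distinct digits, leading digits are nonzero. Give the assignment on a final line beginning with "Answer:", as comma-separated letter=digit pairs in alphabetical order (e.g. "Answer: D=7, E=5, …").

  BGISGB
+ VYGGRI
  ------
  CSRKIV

Step 1. [col 1: B + I ≡ V (mod 10)] several values work for V in column 1 (B + I ≡ V (mod 10), carry-in 0); try V=1 ⇒ V=1.
Step 2. [col 1: B + I ≡ V (mod 10)] column 1 (B + I ≡ V (mod 10), carry-in 0) doesn't pin B yet; pick B=6 and continue, so B=6.
Step 3. [col 1: B + I ≡ V (mod 10)] column 1: given B=6, V=1, carry-in 0, and digits 1,6 already taken and all letters distinct, B+I≡V (mod 10) forces I=5, so I=5.
Step 4. [col 2: G + R ≡ I (mod 10)] no forcing yet in column 2 (carry-in 1); G=4 is free and consistent — try it ⇒ G=4.
Step 5. [col 2: G + R ≡ I (mod 10)] column 2: given G=4, I=5, carry-in 1, and digits 1,4,5,6 already taken and all letters distinct, G+R≡I (mod 10) forces R=0, so R=0.
Step 6. [col 3: S + G ≡ K (mod 10)] S=8 is one option consistent with column 3 (S + G ≡ K (mod 10), carry-in 0) — take it ⇒ S=8.
Step 7. [col 3: S + G ≡ K (mod 10)] in column 3 we have S+G≡K with carry-in 0; given S=8, G=4 and digits 0,1,4,5,6,8 already taken and all letters distinct, that pins K to 2. So K=2.
Step 8. [col 5: G + Y ≡ S (mod 10)] column 5 reads G+Y+carry(1)=S with G=4, S=8; with digits 0,1,2,4,5,6,8 already taken and all letters distinct, the only value for Y is 3. So Y=3.
Step 9. [col 6: B + V ≡ C (mod 10)] from column 6 (B=6, V=1, carry-in 0, digits 0,1,2,3,4,5,6,8 already taken and all letters distinct): C must equal 7 ⇒ C=7.

Answer: B=6, C=7, G=4, I=5, K=2, R=0, S=8, V=1, Y=3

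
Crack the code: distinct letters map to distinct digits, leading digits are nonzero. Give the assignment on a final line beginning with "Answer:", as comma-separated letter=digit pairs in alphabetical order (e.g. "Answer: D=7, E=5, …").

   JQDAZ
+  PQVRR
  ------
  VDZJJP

Step 1. [V] V is the leading digit of a 6-digit sum of two 5-digit numbers; the final carry is exactly 1 ⇒ V=1.
Step 2. [col 1: Z + R ≡ P (mod 10)] several values work for P in column 1 (Z + R ≡ P (mod 10), carry-in 0); try P=9 ⇒ P=9.
Step 3. [col 1: Z + R ≡ P (mod 10)] R=5 is one option consistent with column 1 (Z + R ≡ P (mod 10), carry-in 0) — take it, so R=5.
Step 4. [col 1: Z + R ≡ P (mod 10)] in column 1 we have Z+R≡P with carry-in 0; given R=5, P=9 and digits 1,5,9 already taken and all letters distinct, that pins Z to 4. So Z=4.
Step 5. [col 2: A + R ≡ J (mod 10)] several values work for A in column 2 (A + R ≡ J (mod 10), carry-in 0); try A=3, so A=3.
Step 6. [col 2: A + R ≡ J (mod 10)] column 2: given A=3, R=5, carry-in 0, and digits 1,3,4,5,9 already taken and all letters distinct, A+R≡J (mod 10) forces J=8. So J=8.
Step 7. [col 3: D + V ≡ J (mod 10)] in column 3 we have D+V≡J with carry-in 0; given V=1, J=8 and digits 1,3,4,5,8,9 already taken and all letters distinct, that pins D to 7. So D=7.
Step 8. [col 4: Q + Q ≡ Z (mod 10)] in column 4 we have Q+Q≡Z with carry-in 0; given Z=4 and digits 1,3,4,5,7,8,9 already taken and all letters distinct, that pins Q to 2, so Q=2.

Answer: A=3, D=7, J=8, P=9, Q=2, R=5, V=1, Z=4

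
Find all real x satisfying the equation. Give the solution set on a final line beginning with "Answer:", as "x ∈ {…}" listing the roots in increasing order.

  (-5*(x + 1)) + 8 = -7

Step 1. [(-5*(x + 1)) + 8 = -7] the outer +8 inverts by subtracting 8, so sub: -5*(x + 1) = -15.
Step 2. [-5*(x + 1) = -15] leading coefficient -5: divide by -5. So div: x + 1 = 3.
Step 3. [x + 1 = 3] peel the +1: subtract 1 from each side. So sub: x = 2.

Answer: x ∈ {2}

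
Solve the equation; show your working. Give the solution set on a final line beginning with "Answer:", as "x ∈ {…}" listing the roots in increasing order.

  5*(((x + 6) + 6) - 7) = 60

Step 1. [5*(((x + 6) + 6) - 7) = 60] LHS = 5·(…); ÷5 both sides. So div: ((x + 6) + 6) - 7 = 12.
Step 2. [((x + 6) + 6) - 7 = 12] peel the -7: add 7 from each side, so sub: (x + 6) + 6 = 19.
Step 3. [(x + 6) + 6 = 19] the outer +6 inverts by subtracting 6. So sub: x + 6 = 13.
Step 4. [x + 6 = 13] peel the +6: subtract 6 from each side, so sub: x = 7.

Answer: x ∈ {7}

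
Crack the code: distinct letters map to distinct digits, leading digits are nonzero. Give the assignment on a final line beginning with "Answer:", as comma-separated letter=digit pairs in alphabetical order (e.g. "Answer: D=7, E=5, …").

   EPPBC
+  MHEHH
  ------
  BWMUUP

Step 1. [col 1: C + H ≡ P (mod 10)] no forcing yet in column 1 (carry-in 0); C=7 is free and consistent — try it, so C=7.
Step 2. [col 1: C + H ≡ P (mod 10)] several values work for P in column 1 (C + H ≡ P (mod 10), carry-in 0); try P=3 ⇒ P=3.
Step 3. [B] the sum has 6 digits but both addends have 5; that extra leading digit B is the final carry, namely 1, so B=1.
Step 4. [col 1: C + H ≡ P (mod 10)] from column 1 (C=7, P=3, carry-in 0, digits 1,3,7 already taken and all letters distinct): H must equal 6 ⇒ H=6.
Step 5. [col 2: B + H ≡ U (mod 10)] column 2: given B=1, H=6, carry-in 1, and digits 1,3,6,7 already taken and all letters distinct, B+H≡U (mod 10) forces U=8, so U=8.
Step 6. [col 3: P + E ≡ U (mod 10)] column 3: given P=3, U=8, carry-in 0, and digits 1,3,6,7,8 already taken and all letters distinct, P+E≡U (mod 10) forces E=5. So E=5.
Step 7. [col 4: P + H ≡ M (mod 10)] column 4 reads P+H+carry(0)=M with P=3, H=6; with digits 1,3,5,6,7,8 already taken and all letters distinct, the only value for M is 9. So M=9.
Step 8. [col 5: E + M ≡ W (mod 10)] column 5 reads E+M+carry(0)=W with E=5, M=9; with digits 1,3,5,6,7,8,9 already taken and all letters distinct, the only value for W is 4, so W=4.

Answer: B=1, C=7, E=5, H=6, M=9, P=3, U=8, W=4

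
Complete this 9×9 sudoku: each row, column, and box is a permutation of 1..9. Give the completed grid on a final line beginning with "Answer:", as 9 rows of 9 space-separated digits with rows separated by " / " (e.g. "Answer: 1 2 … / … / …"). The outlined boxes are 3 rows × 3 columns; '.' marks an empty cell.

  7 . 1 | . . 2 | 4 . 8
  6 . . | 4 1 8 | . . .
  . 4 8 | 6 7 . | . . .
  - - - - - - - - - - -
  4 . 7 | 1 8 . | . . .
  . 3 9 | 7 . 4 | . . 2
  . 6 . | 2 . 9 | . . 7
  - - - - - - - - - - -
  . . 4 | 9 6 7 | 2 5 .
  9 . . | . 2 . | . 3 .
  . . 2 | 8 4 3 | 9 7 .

Step 1. [r3c6∈{5}] only 5 remains possible at r3c6 ⇒ r3c6=5.
Step 2. [r6c3∈{5}] r6c3 has the single candidate 5, so r6c3=5.
Step 3. [r7c9∈{1}] r7c9 has the single candidate 1, so r7c9=1.
Step 4. [r8c7∈{6,8}] r8c7 is the only open cell in box 9 admitting 8. So r8c7=8.
Step 5. [r1c2∈{5,9}] 5 has one home in row 1: r1c2, so r1c2=5.
Step 6. [r1c8∈{6,9}] 6 has one home in row 1: r1c8 ⇒ r1c8=6.
Step 7. [r5c7∈{1,5,6}] in row 5, 6 fits only at r5c7. So r5c7=6.
Step 8. [r2c2∈{2,9}] 9 has one home in col 2: r2c2. So r2c2=9.
Step 9. [r2c3∈{3}] r2c3 has the single candidate 3, so r2c3=3.
Step 10. [r9c2∈{1}] only 1 remains possible at r9c2 ⇒ r9c2=1.
Step 11. [r6c5∈{3}] only 3 remains possible at r6c5 ⇒ r6c5=3.
Step 12. [r6c7∈{1}] only 1 remains possible at r6c7 ⇒ r6c7=1.
Step 13. [r6c1∈{8}] r6c1 has the single candidate 8 ⇒ r6c1=8.
Step 14. [r4c8∈{9}] r4c8 is down to just 9. So r4c8=9.
Step 15. [r3c7∈{3}] r3c7 has the single candidate 3. So r3c7=3.
Step 16. [r4c7∈{5}] nothing but 5 survives at r4c7 ⇒ r4c7=5.
Step 17. [r8c3∈{6}] r8c3 is down to just 6 ⇒ r8c3=6.
Step 18. [r3c8∈{1,2}] 1 has one home in row 3: r3c8, so r3c8=1.
Step 19. [r8c9∈{4}] only 4 remains possible at r8c9 ⇒ r8c9=4.
Step 20. [r6c8∈{4}] r6c8's peers cover all but 4. So r6c8=4.
Step 21. [r5c1∈{1}] r5c1's peers cover all but 1. So r5c1=1.
Step 22. [r2c7∈{7}] only 7 remains possible at r2c7. So r2c7=7.
Step 23. [r4c6∈{6}] r4c6 has the single candidate 6, so r4c6=6.
Step 24. [r3c9∈{9}] r3c9's peers cover all but 9, so r3c9=9.
Step 25. [r8c4∈{5}] nothing but 5 survives at r8c4 ⇒ r8c4=5.
Step 26. [r2c8∈{2}] only 2 remains possible at r2c8. So r2c8=2.
Step 27. [r7c1∈{3}] only 3 remains possible at r7c1, so r7c1=3.
Step 28. [r3c1∈{2}] nothing but 2 survives at r3c1. So r3c1=2.
Step 29. [r8c2∈{7}] only 7 remains possible at r8c2. So r8c2=7.
Step 30. [r9c9∈{6}] only 6 remains possible at r9c9, so r9c9=6.
Step 31. [r1c5∈{9}] r1c5's peers cover all but 9. So r1c5=9.
Step 32. [r8c6∈{1}] nothing but 1 survives at r8c6. So r8c6=1.
Step 33. [r5c5∈{5}] r5c5's peers cover all but 5 ⇒ r5c5=5.
Step 34. [r1c4∈{3}] r1c4 has the single candidate 3. So r1c4=3.
Step 35. [r5c8∈{8}] only 8 remains possible at r5c8. So r5c8=8.
Step 36. [r4c9∈{3}] r4c9 is down to just 3. So r4c9=3.
Step 37. [r2c9∈{5}] r2c9's peers cover all but 5 ⇒ r2c9=5.
Step 38. [r7c2∈{8}] only 8 remains possible at r7c2. So r7c2=8.
Step 39. [r4c2∈{2}] only 2 remains possible at r4c2 ⇒ r4c2=2.
Step 40. [r9c1∈{5}] nothing but 5 survives at r9c1 ⇒ r9c1=5.

Answer: 7 5 1 3 9 2 4 6 8 / 6 9 3 4 1 8 7 2 5 / 2 4 8 6 7 5 3 1 9 / 4 2 7 1 8 6 5 9 3 / 1 3 9 7 5 4 6 8 2 / 8 6 5 2 3 9 1 4 7 / 3 8 4 9 6 7 2 5 1 / 9 7 6 5 2 1 8 3 4 / 5 1 2 8 4 3 9 7 6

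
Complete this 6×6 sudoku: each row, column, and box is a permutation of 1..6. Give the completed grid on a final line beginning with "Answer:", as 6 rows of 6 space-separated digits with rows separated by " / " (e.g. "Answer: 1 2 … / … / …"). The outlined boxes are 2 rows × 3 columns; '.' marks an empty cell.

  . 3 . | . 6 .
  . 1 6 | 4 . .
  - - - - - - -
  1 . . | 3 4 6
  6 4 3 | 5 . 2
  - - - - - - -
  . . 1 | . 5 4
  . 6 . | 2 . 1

Step 1. [r1c6∈{5}] r1c6 has the single candidate 5, so r1c6=5.
Step 2. [r6c5∈{3}] nothing but 3 survives at r6c5. So r6c5=3.
Step 3. [r3c2∈{2,5}] 5 has one home in col 2: r3c2 ⇒ r3c2=5.
Step 4. [r6c3∈{4,5}] across col 3, 5 lands solely at r6c3, so r6c3=5.
Step 5. [r1c3∈{2,4}] across col 3, 4 lands solely at r1c3. So r1c3=4.
Step 6. [r1c1∈{2}] r1c1's peers cover all but 2. So r1c1=2.
Step 7. [r5c4∈{6}] r5c4's peers cover all but 6. So r5c4=6.
Step 8. [r3c3∈{2}] r3c3's peers cover all but 2. So r3c3=2.
Step 9. [r2c5∈{2}] r2c5's peers cover all but 2, so r2c5=2.
Step 10. [r2c1∈{5}] r2c1 is down to just 5, so r2c1=5.
Step 11. [r4c5∈{1}] r4c5 is down to just 1 ⇒ r4c5=1.
Step 12. [r1c4∈{1}] r1c4's peers cover all but 1. So r1c4=1.
Step 13. [r6c1∈{4}] only 4 remains possible at r6c1. So r6c1=4.
Step 14. [r5c1∈{3}] r5c1 is down to just 3. So r5c1=3.
Step 15. [r2c6∈{3}] r2c6's peers cover all but 3, so r2c6=3.
Step 16. [r5c2∈{2}] r5c2 has the single candidate 2. So r5c2=2.

Answer: 2 3 4 1 6 5 / 5 1 6 4 2 3 / 1 5 2 3 4 6 / 6 4 3 5 1 2 / 3 2 1 6 5 4 / 4 6 5 2 3 1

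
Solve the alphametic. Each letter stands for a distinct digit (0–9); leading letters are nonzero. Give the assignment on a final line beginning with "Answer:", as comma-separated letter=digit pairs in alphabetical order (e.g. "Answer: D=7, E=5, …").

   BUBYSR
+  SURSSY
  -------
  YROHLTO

Step 1. [col 1: R + Y ≡ O (mod 10)] R=3 is one option consistent with column 1 (R + Y ≡ O (mod 10), carry-in 0) — take it, so R=3.
Step 2. [col 1: R + Y ≡ O (mod 10)] no forcing yet in column 1 (carry-in 0); O=4 is free and consistent — try it, so O=4.
Step 3. [col 1: R + Y ≡ O (mod 10)] in column 1 we have R+Y≡O with carry-in 0; given R=3, O=4 and digits 3,4 already taken and all letters distinct, that pins Y to 1, so Y=1.
Step 4. [col 2: S + S ≡ T (mod 10)] column 2 (S + S ≡ T (mod 10), carry-in 0) doesn't pin T yet; pick T=6 and continue, so T=6.
Step 5. [col 2: S + S ≡ T (mod 10)] column 2 reads S+S+carry(0)=T with T=6; with digits 1,3,4,6 already taken and all letters distinct, the only value for S is 8 ⇒ S=8.
Step 6. [col 3: Y + S ≡ L (mod 10)] column 3 reads Y+S+carry(1)=L with Y=1, S=8; with digits 1,3,4,6,8 already taken and all letters distinct, the only value for L is 0, so L=0.
Step 7. [col 4: B + R ≡ H (mod 10)] column 4: given R=3, carry-in 1, and digits 0,1,3,4,6,8 already taken and all letters distinct, B+R≡H (mod 10) forces B=5, so B=5.
Step 8. [col 4: B + R ≡ H (mod 10)] in column 4 we have B+R≡H with carry-in 1; given B=5, R=3 and digits 0,1,3,4,5,6,8 already taken and all letters distinct, that pins H to 9 ⇒ H=9.
Step 9. [col 5: U + U ≡ O (mod 10)] column 5 (U + U ≡ O (mod 10), carry-in 0) doesn't pin U yet; pick U=2 and continue, so U=2.

Answer: B=5, H=9, L=0, O=4, R=3, S=8, T=6, U=2, Y=1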